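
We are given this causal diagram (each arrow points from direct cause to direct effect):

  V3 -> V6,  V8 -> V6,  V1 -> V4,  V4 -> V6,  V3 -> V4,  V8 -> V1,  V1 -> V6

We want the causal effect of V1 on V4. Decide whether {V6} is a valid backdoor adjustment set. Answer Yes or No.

Backdoor paths from V1 to V4 (paths whose first edge points into V1):
  P1: V1 <- V8 -> V6 <- V3 -> V4
  P2: V1 <- V8 -> V6 <- V4
Condition 1 (no descendant of V1 in the set): FAILS — V6 is a descendant of V1.
Condition 2 (every backdoor path blocked by {V6}):
  P1: open — collider(s) V6 are conditioned on (or have a conditioned descendant) and no non-collider on the path is in the set.
  P2: open — collider(s) V6 are conditioned on (or have a conditioned descendant) and no non-collider on the path is in the set.
{V6} does not satisfy the backdoor criterion.

No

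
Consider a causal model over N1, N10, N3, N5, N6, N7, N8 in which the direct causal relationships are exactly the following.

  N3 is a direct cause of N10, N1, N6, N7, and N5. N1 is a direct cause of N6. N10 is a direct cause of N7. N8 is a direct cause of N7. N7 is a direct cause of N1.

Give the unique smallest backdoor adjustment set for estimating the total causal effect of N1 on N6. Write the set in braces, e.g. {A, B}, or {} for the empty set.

{N3}

Variables eligible for adjustment (non-descendants of N1, excluding N1 and N6): {N10, N3, N5, N7, N8}.
Backdoor paths from N1 to N6:
  P1: N1 <- N3 -> N6
  P2: N1 <- N7 <- N3 -> N6
  P3: N1 <- N7 <- N10 <- N3 -> N6
The empty set is not sufficient: P1 (N1 <- N3 -> N6) has no collider blocking it and no conditioned non-collider, so it is open.
Try {N3}:
  P1: blocked at fork node N3 ∈ conditioning set.
  P2: blocked at fork node N3 ∈ conditioning set.
  P3: blocked at fork node N3 ∈ conditioning set.
{N3} contains no descendant of N1 and blocks every backdoor path.
No other singleton works — e.g. {N8} leaves P1 open — so {N3} is the unique smallest valid adjustment set.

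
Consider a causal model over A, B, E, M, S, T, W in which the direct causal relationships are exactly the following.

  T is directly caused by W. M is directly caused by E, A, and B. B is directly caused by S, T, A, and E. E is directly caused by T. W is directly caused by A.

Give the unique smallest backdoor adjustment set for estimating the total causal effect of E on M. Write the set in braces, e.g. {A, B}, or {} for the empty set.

Variables eligible for adjustment (non-descendants of E, excluding E and M): {A, S, T, W}.
Backdoor paths from E to M:
  P1: E <- T <- W <- A -> B -> M
  P2: E <- T <- W <- A -> M
  P3: E <- T -> B <- A -> M
  P4: E <- T -> B -> M
The empty set is not sufficient: P1 (E <- T <- W <- A -> B -> M) has no collider blocking it and no conditioned non-collider, so it is open.
Try {T}:
  P1: blocked at chain node T ∈ conditioning set.
  P2: blocked at chain node T ∈ conditioning set.
  P3: blocked at fork node T ∈ conditioning set.
  P4: blocked at fork node T ∈ conditioning set.
{T} contains no descendant of E and blocks every backdoor path.
No other singleton works — e.g. {S} leaves P1 open — so {T} is the unique smallest valid adjustment set.

{T}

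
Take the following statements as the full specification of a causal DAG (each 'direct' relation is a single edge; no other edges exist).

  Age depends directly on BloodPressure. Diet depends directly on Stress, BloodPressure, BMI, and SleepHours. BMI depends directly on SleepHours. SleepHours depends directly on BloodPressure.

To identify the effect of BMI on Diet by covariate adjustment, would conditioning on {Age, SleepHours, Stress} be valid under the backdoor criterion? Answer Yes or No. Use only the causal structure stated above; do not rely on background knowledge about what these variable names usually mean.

Backdoor paths from BMI to Diet (paths whose first edge points into BMI):
  P1: BMI <- SleepHours <- BloodPressure -> Diet
  P2: BMI <- SleepHours -> Diet
Condition 1 (no descendant of BMI in the set): holds — descendants of BMI are {Diet}; none are in {Age, SleepHours, Stress}.
Condition 2 (every backdoor path blocked by {Age, SleepHours, Stress}):
  P1: blocked at chain node SleepHours ∈ conditioning set.
  P2: blocked at fork node SleepHours ∈ conditioning set.
{Age, SleepHours, Stress} satisfies the backdoor criterion.

Yes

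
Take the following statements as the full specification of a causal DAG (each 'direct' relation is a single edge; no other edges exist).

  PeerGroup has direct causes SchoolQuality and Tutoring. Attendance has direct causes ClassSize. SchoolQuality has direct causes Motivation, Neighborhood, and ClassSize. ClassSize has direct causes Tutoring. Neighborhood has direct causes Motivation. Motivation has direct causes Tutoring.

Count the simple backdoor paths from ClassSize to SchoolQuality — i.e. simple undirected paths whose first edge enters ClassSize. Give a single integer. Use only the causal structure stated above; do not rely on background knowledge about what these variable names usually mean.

A backdoor path from ClassSize to SchoolQuality is any simple undirected path whose first edge points into ClassSize (i.e. leaves ClassSize via a parent).
Parents of ClassSize: {Tutoring}.
Enumerating:
  P1: ClassSize <- Tutoring -> Motivation -> Neighborhood -> SchoolQuality
  P2: ClassSize <- Tutoring -> Motivation -> SchoolQuality
  P3: ClassSize <- Tutoring -> PeerGroup <- SchoolQuality
That exhausts the simple backdoor paths. Count: 3.

3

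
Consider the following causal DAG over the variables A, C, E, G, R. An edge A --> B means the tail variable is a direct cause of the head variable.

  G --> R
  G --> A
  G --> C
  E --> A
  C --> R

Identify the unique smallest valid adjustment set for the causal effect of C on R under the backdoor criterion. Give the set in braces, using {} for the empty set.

{G}

Variables eligible for adjustment (non-descendants of C, excluding C and R): {A, E, G}.
Backdoor paths from C to R:
  P1: C <- G -> R
The empty set is not sufficient: P1 (C <- G -> R) has no collider blocking it and no conditioned non-collider, so it is open.
Try {G}:
  P1: blocked at fork node G ∈ conditioning set.
{G} contains no descendant of C and blocks every backdoor path.
No other singleton works — e.g. {E} leaves P1 open — so {G} is the unique smallest valid adjustment set.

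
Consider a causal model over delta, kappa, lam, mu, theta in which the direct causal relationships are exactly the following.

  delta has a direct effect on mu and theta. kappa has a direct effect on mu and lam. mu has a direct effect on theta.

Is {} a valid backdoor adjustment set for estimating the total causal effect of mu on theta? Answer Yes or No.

No

Backdoor paths from mu to theta (paths whose first edge points into mu):
  P1: mu <- delta -> theta
Condition 1 (no descendant of mu in the set): holds — descendants of mu are {theta}; none are in {}.
Condition 2 (every backdoor path blocked by {}):
  P1: open — no interior node is in the conditioning set.
{} does not satisfy the backdoor criterion.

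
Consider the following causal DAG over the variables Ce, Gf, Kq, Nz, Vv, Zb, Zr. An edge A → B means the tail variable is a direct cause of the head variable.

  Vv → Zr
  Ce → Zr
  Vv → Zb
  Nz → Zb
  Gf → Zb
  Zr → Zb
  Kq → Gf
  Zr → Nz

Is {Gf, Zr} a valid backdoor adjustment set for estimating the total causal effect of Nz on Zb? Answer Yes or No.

Backdoor paths from Nz to Zb (paths whose first edge points into Nz):
  P1: Nz <- Zr <- Vv -> Zb
  P2: Nz <- Zr -> Zb
Condition 1 (no descendant of Nz in the set): holds — descendants of Nz are {Zb}; none are in {Gf, Zr}.
Condition 2 (every backdoor path blocked by {Gf, Zr}):
  P1: blocked at chain node Zr ∈ conditioning set.
  P2: blocked at fork node Zr ∈ conditioning set.
{Gf, Zr} satisfies the backdoor criterion.

Yes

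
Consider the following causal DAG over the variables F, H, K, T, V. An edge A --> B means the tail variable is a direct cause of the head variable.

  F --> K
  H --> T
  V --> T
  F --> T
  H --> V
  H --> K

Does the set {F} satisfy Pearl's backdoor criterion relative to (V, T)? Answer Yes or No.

Backdoor paths from V to T (paths whose first edge points into V):
  P1: V <- H -> K <- F -> T
  P2: V <- H -> T
Condition 1 (no descendant of V in the set): holds — descendants of V are {T}; none are in {F}.
Condition 2 (every backdoor path blocked by {F}):
  P1: blocked at collider K (neither it nor any descendant is in the conditioning set).
  P2: open — no interior node is in the conditioning set.
{F} does not satisfy the backdoor criterion.

No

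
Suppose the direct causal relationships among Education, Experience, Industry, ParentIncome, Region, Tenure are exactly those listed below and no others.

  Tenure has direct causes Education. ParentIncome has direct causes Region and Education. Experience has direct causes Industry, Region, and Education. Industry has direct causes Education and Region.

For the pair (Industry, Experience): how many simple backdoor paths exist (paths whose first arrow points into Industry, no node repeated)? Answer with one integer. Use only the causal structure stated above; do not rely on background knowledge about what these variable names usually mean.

A backdoor path from Industry to Experience is any simple undirected path whose first edge points into Industry (i.e. leaves Industry via a parent).
Parents of Industry: {Education, Region}.
Enumerating:
  P1: Industry <- Region -> Experience
  P2: Industry <- Region -> ParentIncome <- Education -> Experience
  P3: Industry <- Education -> Experience
  P4: Industry <- Education -> ParentIncome <- Region -> Experience
That exhausts the simple backdoor paths. Count: 4.

4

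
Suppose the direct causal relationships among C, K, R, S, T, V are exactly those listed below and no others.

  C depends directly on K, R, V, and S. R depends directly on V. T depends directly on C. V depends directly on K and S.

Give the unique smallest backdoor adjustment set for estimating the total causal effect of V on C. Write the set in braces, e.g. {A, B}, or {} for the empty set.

{K, S}

Variables eligible for adjustment (non-descendants of V, excluding V and C): {K, S}.
Backdoor paths from V to C:
  P1: V <- S -> C
  P2: V <- K -> C
The empty set is not sufficient: P1 (V <- S -> C) has no collider blocking it and no conditioned non-collider, so it is open.
Try {K, S}:
  P1: blocked at fork node S ∈ conditioning set.
  P2: blocked at fork node K ∈ conditioning set.
{K, S} contains no descendant of V and blocks every backdoor path.
Every element of {K, S} is needed (dropping K leaves P2 open; dropping S leaves P1 open), so no proper subset is valid.
Among all size-2 subsets of the eligible variables, only {K, S} blocks every backdoor path, so it is the unique smallest valid adjustment set.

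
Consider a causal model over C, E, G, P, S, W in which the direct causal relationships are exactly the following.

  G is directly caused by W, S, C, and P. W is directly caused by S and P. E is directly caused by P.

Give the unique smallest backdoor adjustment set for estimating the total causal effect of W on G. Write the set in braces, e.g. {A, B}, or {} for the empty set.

Variables eligible for adjustment (non-descendants of W, excluding W and G): {C, E, P, S}.
Backdoor paths from W to G:
  P1: W <- S -> G
  P2: W <- P -> G
The empty set is not sufficient: P1 (W <- S -> G) has no collider blocking it and no conditioned non-collider, so it is open.
Try {P, S}:
  P1: blocked at fork node S ∈ conditioning set.
  P2: blocked at fork node P ∈ conditioning set.
{P, S} contains no descendant of W and blocks every backdoor path.
Every element of {P, S} is needed (dropping P leaves P2 open; dropping S leaves P1 open), so no proper subset is valid.
Among all size-2 subsets of the eligible variables, only {P, S} blocks every backdoor path, so it is the unique smallest valid adjustment set.

{P, S}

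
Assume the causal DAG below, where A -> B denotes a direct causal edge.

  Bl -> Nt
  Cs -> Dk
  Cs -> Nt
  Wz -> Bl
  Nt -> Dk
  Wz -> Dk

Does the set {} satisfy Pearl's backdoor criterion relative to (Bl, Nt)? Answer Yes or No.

Yes

Backdoor paths from Bl to Nt (paths whose first edge points into Bl):
  P1: Bl <- Wz -> Dk <- Cs -> Nt
  P2: Bl <- Wz -> Dk <- Nt
Condition 1 (no descendant of Bl in the set): holds — descendants of Bl are {Dk, Nt}; none are in {}.
Condition 2 (every backdoor path blocked by {}):
  P1: blocked at collider Dk (neither it nor any descendant is in the conditioning set).
  P2: blocked at collider Dk (neither it nor any descendant is in the conditioning set).
{} satisfies the backdoor criterion.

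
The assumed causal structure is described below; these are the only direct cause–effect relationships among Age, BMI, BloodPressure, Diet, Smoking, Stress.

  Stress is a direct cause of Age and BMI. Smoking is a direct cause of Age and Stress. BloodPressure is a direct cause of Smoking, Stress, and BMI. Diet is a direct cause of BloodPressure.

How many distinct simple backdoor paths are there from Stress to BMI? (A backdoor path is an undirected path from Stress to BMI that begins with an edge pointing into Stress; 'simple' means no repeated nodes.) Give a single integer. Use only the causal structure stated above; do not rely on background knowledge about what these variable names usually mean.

2

A backdoor path from Stress to BMI is any simple undirected path whose first edge points into Stress (i.e. leaves Stress via a parent).
Parents of Stress: {BloodPressure, Smoking}.
Enumerating:
  P1: Stress <- BloodPressure -> BMI
  P2: Stress <- Smoking <- BloodPressure -> BMI
That exhausts the simple backdoor paths. Count: 2.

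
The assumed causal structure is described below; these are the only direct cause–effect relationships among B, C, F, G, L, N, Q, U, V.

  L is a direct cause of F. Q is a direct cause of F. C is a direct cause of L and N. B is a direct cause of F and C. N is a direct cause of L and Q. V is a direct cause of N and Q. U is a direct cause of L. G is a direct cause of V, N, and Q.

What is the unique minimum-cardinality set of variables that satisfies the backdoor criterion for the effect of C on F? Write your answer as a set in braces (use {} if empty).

{B}

Variables eligible for adjustment (non-descendants of C, excluding C and F): {B, G, U, V}.
Backdoor paths from C to F:
  P1: C <- B -> F
The empty set is not sufficient: P1 (C <- B -> F) has no collider blocking it and no conditioned non-collider, so it is open.
Try {B}:
  P1: blocked at fork node B ∈ conditioning set.
{B} contains no descendant of C and blocks every backdoor path.
No other singleton works — e.g. {G} leaves P1 open — so {B} is the unique smallest valid adjustment set.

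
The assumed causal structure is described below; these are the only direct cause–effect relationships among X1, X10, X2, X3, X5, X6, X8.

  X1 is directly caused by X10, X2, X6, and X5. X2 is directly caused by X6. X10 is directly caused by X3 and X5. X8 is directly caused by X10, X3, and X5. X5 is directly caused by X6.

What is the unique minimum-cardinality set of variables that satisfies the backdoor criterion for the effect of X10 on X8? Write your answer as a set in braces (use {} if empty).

Variables eligible for adjustment (non-descendants of X10, excluding X10 and X8): {X2, X3, X5, X6}.
Backdoor paths from X10 to X8:
  P1: X10 <- X5 -> X8
  P2: X10 <- X3 -> X8
The empty set is not sufficient: P1 (X10 <- X5 -> X8) has no collider blocking it and no conditioned non-collider, so it is open.
Try {X3, X5}:
  P1: blocked at fork node X5 ∈ conditioning set.
  P2: blocked at fork node X3 ∈ conditioning set.
{X3, X5} contains no descendant of X10 and blocks every backdoor path.
Every element of {X3, X5} is needed (dropping X3 leaves P2 open; dropping X5 leaves P1 open), so no proper subset is valid.
Among all size-2 subsets of the eligible variables, only {X3, X5} blocks every backdoor path, so it is the unique smallest valid adjustment set.

{X3, X5}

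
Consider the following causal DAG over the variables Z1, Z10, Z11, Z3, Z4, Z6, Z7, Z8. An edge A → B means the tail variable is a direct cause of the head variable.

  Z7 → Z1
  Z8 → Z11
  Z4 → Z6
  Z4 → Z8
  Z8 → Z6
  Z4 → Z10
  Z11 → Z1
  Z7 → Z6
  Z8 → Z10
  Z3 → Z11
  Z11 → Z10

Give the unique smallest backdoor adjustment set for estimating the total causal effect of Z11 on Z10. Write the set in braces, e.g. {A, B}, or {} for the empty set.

Variables eligible for adjustment (non-descendants of Z11, excluding Z11 and Z10): {Z3, Z4, Z6, Z7, Z8}.
Backdoor paths from Z11 to Z10:
  P1: Z11 <- Z8 <- Z4 -> Z10
  P2: Z11 <- Z8 -> Z6 <- Z4 -> Z10
  P3: Z11 <- Z8 -> Z10
The empty set is not sufficient: P1 (Z11 <- Z8 <- Z4 -> Z10) has no collider blocking it and no conditioned non-collider, so it is open.
Try {Z8}:
  P1: blocked at chain node Z8 ∈ conditioning set.
  P2: blocked at fork node Z8 ∈ conditioning set.
  P3: blocked at fork node Z8 ∈ conditioning set.
{Z8} contains no descendant of Z11 and blocks every backdoor path.
No other singleton works — e.g. {Z4} leaves P3 open — so {Z8} is the unique smallest valid adjustment set.

{Z8}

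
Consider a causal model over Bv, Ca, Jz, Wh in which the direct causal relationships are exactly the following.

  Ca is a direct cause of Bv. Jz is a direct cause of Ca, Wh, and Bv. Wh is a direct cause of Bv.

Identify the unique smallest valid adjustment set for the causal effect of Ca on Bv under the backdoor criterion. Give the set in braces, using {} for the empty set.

{Jz}

Variables eligible for adjustment (non-descendants of Ca, excluding Ca and Bv): {Jz, Wh}.
Backdoor paths from Ca to Bv:
  P1: Ca <- Jz -> Wh -> Bv
  P2: Ca <- Jz -> Bv
The empty set is not sufficient: P1 (Ca <- Jz -> Wh -> Bv) has no collider blocking it and no conditioned non-collider, so it is open.
Try {Jz}:
  P1: blocked at fork node Jz ∈ conditioning set.
  P2: blocked at fork node Jz ∈ conditioning set.
{Jz} contains no descendant of Ca and blocks every backdoor path.
No other singleton works — e.g. {Wh} leaves P2 open — so {Jz} is the unique smallest valid adjustment set.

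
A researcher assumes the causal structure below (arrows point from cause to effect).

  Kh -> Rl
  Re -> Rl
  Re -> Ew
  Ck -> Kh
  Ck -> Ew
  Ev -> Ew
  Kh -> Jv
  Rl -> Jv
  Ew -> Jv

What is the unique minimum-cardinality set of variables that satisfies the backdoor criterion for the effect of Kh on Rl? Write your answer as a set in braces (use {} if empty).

Variables eligible for adjustment (non-descendants of Kh, excluding Kh and Rl): {Ck, Ev, Ew, Re}.
Backdoor paths from Kh to Rl:
  P1: Kh <- Ck -> Ew <- Re -> Rl
  P2: Kh <- Ck -> Ew -> Jv <- Rl
Each backdoor path contains an unconditioned collider, so every path is already blocked with the empty conditioning set:
  P1: blocked at collider Ew (neither it nor any descendant is in the conditioning set).
  P2: blocked at collider Jv (neither it nor any descendant is in the conditioning set).
The empty set is therefore the unique smallest valid set.

{}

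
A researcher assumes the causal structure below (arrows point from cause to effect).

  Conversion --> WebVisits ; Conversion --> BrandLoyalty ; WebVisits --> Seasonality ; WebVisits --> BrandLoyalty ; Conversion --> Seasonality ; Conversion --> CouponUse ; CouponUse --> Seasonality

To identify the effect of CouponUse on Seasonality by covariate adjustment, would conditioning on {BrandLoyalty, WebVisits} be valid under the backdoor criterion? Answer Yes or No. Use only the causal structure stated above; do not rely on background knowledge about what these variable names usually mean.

No

Backdoor paths from CouponUse to Seasonality (paths whose first edge points into CouponUse):
  P1: CouponUse <- Conversion -> WebVisits -> Seasonality
  P2: CouponUse <- Conversion -> Seasonality
  P3: CouponUse <- Conversion -> BrandLoyalty <- WebVisits -> Seasonality
Condition 1 (no descendant of CouponUse in the set): holds — descendants of CouponUse are {Seasonality}; none are in {BrandLoyalty, WebVisits}.
Condition 2 (every backdoor path blocked by {BrandLoyalty, WebVisits}):
  P1: blocked at chain node WebVisits ∈ conditioning set.
  P2: open — no interior node is in the conditioning set.
  P3: blocked at fork node WebVisits ∈ conditioning set.
{BrandLoyalty, WebVisits} does not satisfy the backdoor criterion.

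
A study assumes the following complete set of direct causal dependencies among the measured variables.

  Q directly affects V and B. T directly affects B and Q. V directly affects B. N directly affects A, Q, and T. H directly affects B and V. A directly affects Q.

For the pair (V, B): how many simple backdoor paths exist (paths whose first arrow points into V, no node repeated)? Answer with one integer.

A backdoor path from V to B is any simple undirected path whose first edge points into V (i.e. leaves V via a parent).
Parents of V: {H, Q}.
Enumerating:
  P1: V <- Q <- N -> T -> B
  P2: V <- Q <- A <- N -> T -> B
  P3: V <- Q <- T -> B
  P4: V <- Q -> B
  P5: V <- H -> B
That exhausts the simple backdoor paths. Count: 5.

5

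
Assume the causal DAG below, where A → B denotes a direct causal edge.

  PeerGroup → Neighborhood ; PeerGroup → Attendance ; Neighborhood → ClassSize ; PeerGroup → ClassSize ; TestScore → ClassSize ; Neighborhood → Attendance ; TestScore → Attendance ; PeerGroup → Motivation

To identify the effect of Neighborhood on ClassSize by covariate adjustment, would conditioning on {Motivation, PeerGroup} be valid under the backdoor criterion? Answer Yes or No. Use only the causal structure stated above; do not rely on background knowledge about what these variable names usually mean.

Yes

Backdoor paths from Neighborhood to ClassSize (paths whose first edge points into Neighborhood):
  P1: Neighborhood <- PeerGroup -> ClassSize
  P2: Neighborhood <- PeerGroup -> Attendance <- TestScore -> ClassSize
Condition 1 (no descendant of Neighborhood in the set): holds — descendants of Neighborhood are {Attendance, ClassSize}; none are in {Motivation, PeerGroup}.
Condition 2 (every backdoor path blocked by {Motivation, PeerGroup}):
  P1: blocked at fork node PeerGroup ∈ conditioning set.
  P2: blocked at fork node PeerGroup ∈ conditioning set.
{Motivation, PeerGroup} satisfies the backdoor criterion.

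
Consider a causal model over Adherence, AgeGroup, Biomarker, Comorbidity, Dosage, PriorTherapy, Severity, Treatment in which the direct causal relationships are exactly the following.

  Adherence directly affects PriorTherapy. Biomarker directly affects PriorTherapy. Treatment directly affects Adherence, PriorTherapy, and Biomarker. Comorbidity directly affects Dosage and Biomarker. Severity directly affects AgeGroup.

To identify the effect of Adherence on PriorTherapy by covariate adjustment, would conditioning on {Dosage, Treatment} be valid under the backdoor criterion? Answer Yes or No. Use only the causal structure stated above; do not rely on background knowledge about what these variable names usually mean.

Yes

Backdoor paths from Adherence to PriorTherapy (paths whose first edge points into Adherence):
  P1: Adherence <- Treatment -> Biomarker -> PriorTherapy
  P2: Adherence <- Treatment -> PriorTherapy
Condition 1 (no descendant of Adherence in the set): holds — descendants of Adherence are {PriorTherapy}; none are in {Dosage, Treatment}.
Condition 2 (every backdoor path blocked by {Dosage, Treatment}):
  P1: blocked at fork node Treatment ∈ conditioning set.
  P2: blocked at fork node Treatment ∈ conditioning set.
{Dosage, Treatment} satisfies the backdoor criterion.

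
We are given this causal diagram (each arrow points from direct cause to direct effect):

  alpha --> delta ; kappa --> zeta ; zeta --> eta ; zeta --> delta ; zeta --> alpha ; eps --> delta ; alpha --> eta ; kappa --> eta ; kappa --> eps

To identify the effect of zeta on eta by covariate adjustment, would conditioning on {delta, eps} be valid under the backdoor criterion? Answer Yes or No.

No

Backdoor paths from zeta to eta (paths whose first edge points into zeta):
  P1: zeta <- kappa -> eps -> delta <- alpha -> eta
  P2: zeta <- kappa -> eta
Condition 1 (no descendant of zeta in the set): FAILS — delta is a descendant of zeta.
Condition 2 (every backdoor path blocked by {delta, eps}):
  P1: blocked at chain node eps ∈ conditioning set.
  P2: open — no interior node is in the conditioning set.
{delta, eps} does not satisfy the backdoor criterion.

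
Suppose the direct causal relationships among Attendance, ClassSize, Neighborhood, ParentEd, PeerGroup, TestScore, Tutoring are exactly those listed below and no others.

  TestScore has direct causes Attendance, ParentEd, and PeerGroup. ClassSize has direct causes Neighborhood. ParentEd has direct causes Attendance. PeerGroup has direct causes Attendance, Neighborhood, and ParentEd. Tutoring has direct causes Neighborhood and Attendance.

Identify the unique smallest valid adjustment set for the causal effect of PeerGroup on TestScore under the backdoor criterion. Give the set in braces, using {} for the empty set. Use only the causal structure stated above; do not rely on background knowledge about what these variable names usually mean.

{Attendance, ParentEd}

Variables eligible for adjustment (non-descendants of PeerGroup, excluding PeerGroup and TestScore): {Attendance, ClassSize, Neighborhood, ParentEd, Tutoring}.
Backdoor paths from PeerGroup to TestScore:
  P1: PeerGroup <- Attendance -> ParentEd -> TestScore
  P2: PeerGroup <- Attendance -> TestScore
  P3: PeerGroup <- ParentEd <- Attendance -> TestScore
  P4: PeerGroup <- ParentEd -> TestScore
  P5: PeerGroup <- Neighborhood -> Tutoring <- Attendance -> ParentEd -> TestScore
  P6: PeerGroup <- Neighborhood -> Tutoring <- Attendance -> TestScore
The empty set is not sufficient: P1 (PeerGroup <- Attendance -> ParentEd -> TestScore) has no collider blocking it and no conditioned non-collider, so it is open.
Try {Attendance, ParentEd}:
  P1: blocked at fork node Attendance ∈ conditioning set.
  P2: blocked at fork node Attendance ∈ conditioning set.
  P3: blocked at chain node ParentEd ∈ conditioning set.
  P4: blocked at fork node ParentEd ∈ conditioning set.
  P5: blocked at collider Tutoring (neither it nor any descendant is in the conditioning set).
  P6: blocked at collider Tutoring (neither it nor any descendant is in the conditioning set).
{Attendance, ParentEd} contains no descendant of PeerGroup and blocks every backdoor path.
Every element of {Attendance, ParentEd} is needed (dropping Attendance leaves P2 open; dropping ParentEd leaves P4 open), so no proper subset is valid.
Among all size-2 subsets of the eligible variables, only {Attendance, ParentEd} blocks every backdoor path, so it is the unique smallest valid adjustment set.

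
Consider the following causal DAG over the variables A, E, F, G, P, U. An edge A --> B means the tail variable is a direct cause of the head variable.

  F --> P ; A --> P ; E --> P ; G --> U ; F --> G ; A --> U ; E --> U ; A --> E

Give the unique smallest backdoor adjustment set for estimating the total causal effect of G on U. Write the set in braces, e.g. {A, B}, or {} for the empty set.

{}

Variables eligible for adjustment (non-descendants of G, excluding G and U): {A, E, F, P}.
Backdoor paths from G to U:
  P1: G <- F -> P <- A -> E -> U
  P2: G <- F -> P <- A -> U
  P3: G <- F -> P <- E <- A -> U
  P4: G <- F -> P <- E -> U
Each backdoor path contains an unconditioned collider, so every path is already blocked with the empty conditioning set:
  P1: blocked at collider P (neither it nor any descendant is in the conditioning set).
  P2: blocked at collider P (neither it nor any descendant is in the conditioning set).
  P3: blocked at collider P (neither it nor any descendant is in the conditioning set).
  P4: blocked at collider P (neither it nor any descendant is in the conditioning set).
The empty set is therefore the unique smallest valid set.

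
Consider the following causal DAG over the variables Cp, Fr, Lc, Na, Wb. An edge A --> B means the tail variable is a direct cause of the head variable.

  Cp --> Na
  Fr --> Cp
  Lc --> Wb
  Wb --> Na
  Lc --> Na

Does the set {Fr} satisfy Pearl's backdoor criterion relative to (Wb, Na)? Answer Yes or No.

Backdoor paths from Wb to Na (paths whose first edge points into Wb):
  P1: Wb <- Lc -> Na
Condition 1 (no descendant of Wb in the set): holds — descendants of Wb are {Na}; none are in {Fr}.
Condition 2 (every backdoor path blocked by {Fr}):
  P1: open — no interior node is in the conditioning set.
{Fr} does not satisfy the backdoor criterion.

No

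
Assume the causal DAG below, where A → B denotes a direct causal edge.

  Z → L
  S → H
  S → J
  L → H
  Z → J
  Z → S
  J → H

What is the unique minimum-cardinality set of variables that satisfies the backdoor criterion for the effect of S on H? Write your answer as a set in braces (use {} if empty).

Variables eligible for adjustment (non-descendants of S, excluding S and H): {L, Z}.
Backdoor paths from S to H:
  P1: S <- Z -> L -> H
  P2: S <- Z -> J -> H
The empty set is not sufficient: P1 (S <- Z -> L -> H) has no collider blocking it and no conditioned non-collider, so it is open.
Try {Z}:
  P1: blocked at fork node Z ∈ conditioning set.
  P2: blocked at fork node Z ∈ conditioning set.
{Z} contains no descendant of S and blocks every backdoor path.
No other singleton works — e.g. {L} leaves P2 open — so {Z} is the unique smallest valid adjustment set.

{Z}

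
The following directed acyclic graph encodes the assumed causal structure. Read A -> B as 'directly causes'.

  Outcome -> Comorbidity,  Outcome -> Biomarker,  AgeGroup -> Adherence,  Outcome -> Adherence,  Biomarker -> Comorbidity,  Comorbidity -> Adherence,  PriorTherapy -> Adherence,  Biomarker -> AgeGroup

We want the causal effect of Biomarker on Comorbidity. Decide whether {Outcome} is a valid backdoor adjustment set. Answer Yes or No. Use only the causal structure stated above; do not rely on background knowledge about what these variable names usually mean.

Yes

Backdoor paths from Biomarker to Comorbidity (paths whose first edge points into Biomarker):
  P1: Biomarker <- Outcome -> Comorbidity
  P2: Biomarker <- Outcome -> Adherence <- Comorbidity
Condition 1 (no descendant of Biomarker in the set): holds — descendants of Biomarker are {Adherence, AgeGroup, Comorbidity}; none are in {Outcome}.
Condition 2 (every backdoor path blocked by {Outcome}):
  P1: blocked at fork node Outcome ∈ conditioning set.
  P2: blocked at fork node Outcome ∈ conditioning set.
{Outcome} satisfies the backdoor criterion.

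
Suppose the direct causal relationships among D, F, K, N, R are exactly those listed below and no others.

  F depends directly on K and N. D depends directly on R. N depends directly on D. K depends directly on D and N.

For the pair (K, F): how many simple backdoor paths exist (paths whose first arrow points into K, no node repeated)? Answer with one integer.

A backdoor path from K to F is any simple undirected path whose first edge points into K (i.e. leaves K via a parent).
Parents of K: {D, N}.
Enumerating:
  P1: K <- D -> N -> F
  P2: K <- N -> F
That exhausts the simple backdoor paths. Count: 2.

2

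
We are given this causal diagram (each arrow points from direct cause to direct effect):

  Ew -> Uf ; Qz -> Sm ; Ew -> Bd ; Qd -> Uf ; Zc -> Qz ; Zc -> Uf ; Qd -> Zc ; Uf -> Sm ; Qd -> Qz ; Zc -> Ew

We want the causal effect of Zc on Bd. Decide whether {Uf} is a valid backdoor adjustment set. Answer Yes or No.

Backdoor paths from Zc to Bd (paths whose first edge points into Zc):
  P1: Zc <- Qd -> Qz -> Sm <- Uf <- Ew -> Bd
  P2: Zc <- Qd -> Uf <- Ew -> Bd
Condition 1 (no descendant of Zc in the set): FAILS — Uf is a descendant of Zc.
Condition 2 (every backdoor path blocked by {Uf}):
  P1: blocked at collider Sm (neither it nor any descendant is in the conditioning set).
  P2: open — collider(s) Uf are conditioned on (or have a conditioned descendant) and no non-collider on the path is in the set.
{Uf} does not satisfy the backdoor criterion.

No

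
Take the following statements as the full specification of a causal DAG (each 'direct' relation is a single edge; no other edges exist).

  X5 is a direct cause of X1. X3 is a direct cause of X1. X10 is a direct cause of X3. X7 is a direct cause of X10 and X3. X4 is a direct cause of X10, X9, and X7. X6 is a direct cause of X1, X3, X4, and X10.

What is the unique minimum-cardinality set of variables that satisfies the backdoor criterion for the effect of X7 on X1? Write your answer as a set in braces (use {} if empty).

Variables eligible for adjustment (non-descendants of X7, excluding X7 and X1): {X4, X5, X6, X9}.
Backdoor paths from X7 to X1:
  P1: X7 <- X4 <- X6 -> X10 -> X3 -> X1
  P2: X7 <- X4 <- X6 -> X3 -> X1
  P3: X7 <- X4 <- X6 -> X1
  P4: X7 <- X4 -> X10 <- X6 -> X3 -> X1
  P5: X7 <- X4 -> X10 <- X6 -> X1
  P6: X7 <- X4 -> X10 -> X3 <- X6 -> X1
  P7: X7 <- X4 -> X10 -> X3 -> X1
The empty set is not sufficient: P1 (X7 <- X4 <- X6 -> X10 -> X3 -> X1) has no collider blocking it and no conditioned non-collider, so it is open.
Try {X4}:
  P1: blocked at chain node X4 ∈ conditioning set.
  P2: blocked at chain node X4 ∈ conditioning set.
  P3: blocked at chain node X4 ∈ conditioning set.
  P4: blocked at fork node X4 ∈ conditioning set.
  P5: blocked at fork node X4 ∈ conditioning set.
  P6: blocked at fork node X4 ∈ conditioning set.
  P7: blocked at fork node X4 ∈ conditioning set.
{X4} contains no descendant of X7 and blocks every backdoor path.
No other singleton works — e.g. {X6} leaves P7 open — so {X4} is the unique smallest valid adjustment set.

{X4}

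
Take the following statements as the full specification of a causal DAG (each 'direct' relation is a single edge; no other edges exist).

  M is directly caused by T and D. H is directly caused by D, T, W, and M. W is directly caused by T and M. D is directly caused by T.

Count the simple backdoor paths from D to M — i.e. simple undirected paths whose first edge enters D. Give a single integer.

A backdoor path from D to M is any simple undirected path whose first edge points into D (i.e. leaves D via a parent).
Parents of D: {T}.
Enumerating:
  P1: D <- T -> M
  P2: D <- T -> W <- M
  P3: D <- T -> W -> H <- M
  P4: D <- T -> H <- M
  P5: D <- T -> H <- W <- M
That exhausts the simple backdoor paths. Count: 5.

5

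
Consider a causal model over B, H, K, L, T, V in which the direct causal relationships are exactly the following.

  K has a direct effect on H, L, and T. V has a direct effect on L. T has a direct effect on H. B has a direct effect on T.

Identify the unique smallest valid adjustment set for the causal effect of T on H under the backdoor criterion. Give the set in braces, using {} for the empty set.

Variables eligible for adjustment (non-descendants of T, excluding T and H): {B, K, L, V}.
Backdoor paths from T to H:
  P1: T <- K -> H
The empty set is not sufficient: P1 (T <- K -> H) has no collider blocking it and no conditioned non-collider, so it is open.
Try {K}:
  P1: blocked at fork node K ∈ conditioning set.
{K} contains no descendant of T and blocks every backdoor path.
No other singleton works — e.g. {V} leaves P1 open — so {K} is the unique smallest valid adjustment set.

{K}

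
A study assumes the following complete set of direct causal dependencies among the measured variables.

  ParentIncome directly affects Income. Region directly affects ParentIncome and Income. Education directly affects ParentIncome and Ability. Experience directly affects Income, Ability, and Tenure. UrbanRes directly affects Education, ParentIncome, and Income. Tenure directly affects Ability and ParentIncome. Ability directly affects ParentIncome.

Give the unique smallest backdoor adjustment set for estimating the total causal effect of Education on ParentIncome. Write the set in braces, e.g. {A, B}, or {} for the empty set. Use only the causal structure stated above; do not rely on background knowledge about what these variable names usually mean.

Variables eligible for adjustment (non-descendants of Education, excluding Education and ParentIncome): {Experience, Region, Tenure, UrbanRes}.
Backdoor paths from Education to ParentIncome:
  P1: Education <- UrbanRes -> ParentIncome
  P2: Education <- UrbanRes -> Income <- Experience -> Tenure -> Ability -> ParentIncome
  P3: Education <- UrbanRes -> Income <- Experience -> Tenure -> ParentIncome
  P4: Education <- UrbanRes -> Income <- Experience -> Ability <- Tenure -> ParentIncome
  P5: Education <- UrbanRes -> Income <- Experience -> Ability -> ParentIncome
  P6: Education <- UrbanRes -> Income <- Region -> ParentIncome
  P7: Education <- UrbanRes -> Income <- ParentIncome
The empty set is not sufficient: P1 (Education <- UrbanRes -> ParentIncome) has no collider blocking it and no conditioned non-collider, so it is open.
Try {UrbanRes}:
  P1: blocked at fork node UrbanRes ∈ conditioning set.
  P2: blocked at fork node UrbanRes ∈ conditioning set.
  P3: blocked at fork node UrbanRes ∈ conditioning set.
  P4: blocked at fork node UrbanRes ∈ conditioning set.
  P5: blocked at fork node UrbanRes ∈ conditioning set.
  P6: blocked at fork node UrbanRes ∈ conditioning set.
  P7: blocked at fork node UrbanRes ∈ conditioning set.
{UrbanRes} contains no descendant of Education and blocks every backdoor path.
No other singleton works — e.g. {Experience} leaves P1 open — so {UrbanRes} is the unique smallest valid adjustment set.

{UrbanRes}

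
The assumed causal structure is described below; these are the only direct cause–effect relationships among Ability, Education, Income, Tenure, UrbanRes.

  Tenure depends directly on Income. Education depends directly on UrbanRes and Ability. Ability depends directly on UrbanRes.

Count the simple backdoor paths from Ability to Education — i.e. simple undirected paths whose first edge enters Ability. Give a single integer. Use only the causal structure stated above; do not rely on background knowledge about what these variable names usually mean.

1

A backdoor path from Ability to Education is any simple undirected path whose first edge points into Ability (i.e. leaves Ability via a parent).
Parents of Ability: {UrbanRes}.
Enumerating:
  P1: Ability <- UrbanRes -> Education
That exhausts the simple backdoor paths. Count: 1.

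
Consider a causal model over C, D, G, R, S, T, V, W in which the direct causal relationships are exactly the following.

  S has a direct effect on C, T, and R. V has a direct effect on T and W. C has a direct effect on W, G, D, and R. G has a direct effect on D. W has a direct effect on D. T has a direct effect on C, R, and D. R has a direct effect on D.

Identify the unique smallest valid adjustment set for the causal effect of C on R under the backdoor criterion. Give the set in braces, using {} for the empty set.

{S, T}

Variables eligible for adjustment (non-descendants of C, excluding C and R): {S, T, V}.
Backdoor paths from C to R:
  P1: C <- S -> T <- V -> W -> D <- R
  P2: C <- S -> T -> R
  P3: C <- S -> T -> D <- R
  P4: C <- S -> R
  P5: C <- T <- S -> R
  P6: C <- T <- V -> W -> D <- R
  P7: C <- T -> R
  P8: C <- T -> D <- R
The empty set is not sufficient: P2 (C <- S -> T -> R) has no collider blocking it and no conditioned non-collider, so it is open.
Try {S, T}:
  P1: blocked at fork node S ∈ conditioning set.
  P2: blocked at fork node S ∈ conditioning set.
  P3: blocked at fork node S ∈ conditioning set.
  P4: blocked at fork node S ∈ conditioning set.
  P5: blocked at chain node T ∈ conditioning set.
  P6: blocked at chain node T ∈ conditioning set.
  P7: blocked at fork node T ∈ conditioning set.
  P8: blocked at fork node T ∈ conditioning set.
{S, T} contains no descendant of C and blocks every backdoor path.
Every element of {S, T} is needed (dropping S leaves P4 open; dropping T leaves P7 open), so no proper subset is valid.
Among all size-2 subsets of the eligible variables, only {S, T} blocks every backdoor path, so it is the unique smallest valid adjustment set.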